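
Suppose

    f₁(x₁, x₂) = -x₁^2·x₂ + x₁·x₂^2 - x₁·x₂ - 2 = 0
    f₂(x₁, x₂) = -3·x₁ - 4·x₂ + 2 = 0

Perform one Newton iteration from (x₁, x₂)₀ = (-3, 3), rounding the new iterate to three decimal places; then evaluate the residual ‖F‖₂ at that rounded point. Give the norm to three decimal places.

14.425

At (-3, 3): F = (-47.000, -1.000).
Jacobian J = [[-2·x₁·x₂ + x₂^2 - x₂, -x₁^2 + 2·x₁·x₂ - x₁], [-3, -4]].
At the point, J = [[24.000, -24.000], [-3.000, -4.000]] (det J = -168.000).
Solving J·Δ = −F gives Δ = (0.976, -0.982).
Then the next iterate is (x₁, x₂)₁ = (-2.024, 2.018).
Re-evaluating at (-2.024, 2.018): F = (-14.42484, 0.000), so ‖F‖₂ = 14.425.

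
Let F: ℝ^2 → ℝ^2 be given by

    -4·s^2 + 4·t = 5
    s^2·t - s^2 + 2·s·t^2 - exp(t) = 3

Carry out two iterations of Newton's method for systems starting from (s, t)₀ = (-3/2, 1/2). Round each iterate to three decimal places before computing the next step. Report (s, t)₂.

(2.134, 1.216)

At (-3/2, 1/2): F = (-12.000, -6.52372).
Jacobian J = [[-8·s, 4], [2·s·t - 2·s + 2·t^2, s^2 + 4·s·t - exp(t)]].
At the point, J = [[12.000, 4.000], [2.000, -2.39872]] (det J = -36.78466).
Solving J·Δ = −F gives Δ = (1.492, -1.476).
Then the next iterate is (s, t)₁ = (-0.008, -0.976).
Round to (-0.008, -0.976) and repeat: F = (-8.90426, -3.39218), J = [[0.064, 4.000], [1.93677, -0.34552]].
Δ = (2.142, 2.192), so (s, t)₂ = (2.134, 1.216).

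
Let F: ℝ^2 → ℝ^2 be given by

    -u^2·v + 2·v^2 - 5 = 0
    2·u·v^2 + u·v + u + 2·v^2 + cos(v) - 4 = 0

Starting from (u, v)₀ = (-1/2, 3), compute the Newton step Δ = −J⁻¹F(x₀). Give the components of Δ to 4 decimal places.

(0.1734, -1.0868)

At (-1/2, 3): F = (12.2500, 2.010008).
Jacobian J = [[-2·u·v, -u^2 + 4·v], [2·v^2 + v + 1, 4·u·v + u + 4·v - sin(v)]].
At the point, J = [[3.0000, 11.7500], [22.0000, 5.358880]] (det J = -242.423360).
Solving J·Δ = −F gives Δ = (0.1734, -1.0868).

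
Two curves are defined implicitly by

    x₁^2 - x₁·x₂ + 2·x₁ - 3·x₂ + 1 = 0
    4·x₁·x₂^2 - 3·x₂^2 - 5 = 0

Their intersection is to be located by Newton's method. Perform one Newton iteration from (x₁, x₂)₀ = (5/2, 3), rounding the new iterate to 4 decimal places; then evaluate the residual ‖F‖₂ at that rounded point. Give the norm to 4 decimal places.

At (5/2, 3): F = (-4.2500, 58.0000).
Jacobian J = [[2·x₁ - x₂ + 2, -x₁ - 3], [4·x₂^2, 8·x₁·x₂ - 6·x₂]].
At the point, J = [[4.0000, -5.5000], [36.0000, 42.0000]] (det J = 366.0000).
Solving J·Δ = −F gives Δ = (-0.3839, -1.0519).
Then the next iterate is (x₁, x₂)₁ = (2.1161, 1.9481).
Re-evaluating at (2.1161, 1.9481): F = (-0.256595, 15.737910), so ‖F‖₂ = 15.7400.

15.7400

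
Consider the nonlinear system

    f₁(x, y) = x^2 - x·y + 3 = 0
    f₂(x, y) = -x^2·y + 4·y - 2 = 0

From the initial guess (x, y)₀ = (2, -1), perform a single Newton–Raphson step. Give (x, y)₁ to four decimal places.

At (2, -1): F = (9.0000, -2.0000).
Jacobian J = [[2·x - y, -x], [-2·x·y, -x^2 + 4]].
At the point, J = [[5.0000, -2.0000], [4.0000, 0.0000]] (det J = 8.0000).
Solving J·Δ = −F gives Δ = (0.5000, 5.7500).
Then the next iterate is (x, y)₁ = (2.5000, 4.7500).

(2.5000, 4.7500)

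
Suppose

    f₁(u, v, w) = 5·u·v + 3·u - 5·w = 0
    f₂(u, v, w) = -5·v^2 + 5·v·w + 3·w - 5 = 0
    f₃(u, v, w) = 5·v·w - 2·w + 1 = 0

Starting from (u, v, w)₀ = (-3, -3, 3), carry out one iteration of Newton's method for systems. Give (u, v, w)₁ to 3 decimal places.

At (-3, -3, 3): F = (21.000, -86.000, -50.000).
Jacobian J = [[5·v + 3, 5·u, -5], [0, -10·v + 5·w, 5·v + 3], [0, 5·w, 5·v - 2]].
At the point, J = [[-12.000, -15.000, -5.000], [0.000, 45.000, -12.000], [0.000, 15.000, -17.000]] (det J = 7020.000).
Solving J·Δ = −F gives Δ = (0.592, 1.474, -1.641).
Then the next iterate is (u, v, w)₁ = (-2.408, -1.526, 1.359).

(-2.408, -1.526, 1.359)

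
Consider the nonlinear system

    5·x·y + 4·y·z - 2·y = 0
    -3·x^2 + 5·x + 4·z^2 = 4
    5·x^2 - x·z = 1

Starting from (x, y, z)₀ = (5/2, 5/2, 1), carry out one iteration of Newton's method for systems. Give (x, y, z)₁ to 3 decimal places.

At (5/2, 5/2, 1): F = (36.250, -6.250, 27.750).
Jacobian J = [[5·y, 5·x + 4·z - 2, 4·y], [-6·x + 5, 0, 8·z], [10·x - z, 0, -x]].
At the point, J = [[12.500, 14.500, 10.000], [-10.000, 0.000, 8.000], [24.000, 0.000, -2.500]] (det J = 2421.500).
Solving J·Δ = −F gives Δ = (-1.236, -0.908, -0.763).
Then the next iterate is (x, y, z)₁ = (1.264, 1.592, 0.237).

(1.264, 1.592, 0.237)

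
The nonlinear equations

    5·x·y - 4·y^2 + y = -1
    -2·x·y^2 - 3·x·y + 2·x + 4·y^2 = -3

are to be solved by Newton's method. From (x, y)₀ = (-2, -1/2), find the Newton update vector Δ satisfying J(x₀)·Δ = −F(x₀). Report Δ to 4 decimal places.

(0.9500, 0.4250)

At (-2, -1/2): F = (4.5000, -2.0000).
Jacobian J = [[5·y, 5·x - 8·y + 1], [-2·y^2 - 3·y + 2, -4·x·y - 3·x + 8·y]].
At the point, J = [[-2.5000, -5.0000], [3.0000, -2.0000]] (det J = 20.0000).
Solving J·Δ = −F gives Δ = (0.9500, 0.4250).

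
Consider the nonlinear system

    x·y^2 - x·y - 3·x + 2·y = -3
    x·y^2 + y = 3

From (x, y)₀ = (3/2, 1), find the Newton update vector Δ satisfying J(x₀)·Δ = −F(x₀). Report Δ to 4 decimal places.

(0.2419, 0.0645)

At (3/2, 1): F = (0.5000, -0.5000).
Jacobian J = [[y^2 - y - 3, 2·x·y - x + 2], [y^2, 2·x·y + 1]].
At the point, J = [[-3.0000, 3.5000], [1.0000, 4.0000]] (det J = -15.5000).
Solving J·Δ = −F gives Δ = (0.2419, 0.0645).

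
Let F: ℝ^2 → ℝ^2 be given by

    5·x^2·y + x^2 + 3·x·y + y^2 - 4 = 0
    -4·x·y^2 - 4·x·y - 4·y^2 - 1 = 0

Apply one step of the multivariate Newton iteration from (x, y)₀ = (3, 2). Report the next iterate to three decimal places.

(2.086, 1.118)

At (3, 2): F = (117.000, -89.000).
Jacobian J = [[10·x·y + 2·x + 3·y, 5·x^2 + 3·x + 2·y], [-4·y^2 - 4·y, -8·x·y - 4·x - 8·y]].
At the point, J = [[72.000, 58.000], [-24.000, -76.000]] (det J = -4080.000).
Solving J·Δ = −F gives Δ = (-0.914, -0.882).
Then the next iterate is (x, y)₁ = (2.086, 1.118).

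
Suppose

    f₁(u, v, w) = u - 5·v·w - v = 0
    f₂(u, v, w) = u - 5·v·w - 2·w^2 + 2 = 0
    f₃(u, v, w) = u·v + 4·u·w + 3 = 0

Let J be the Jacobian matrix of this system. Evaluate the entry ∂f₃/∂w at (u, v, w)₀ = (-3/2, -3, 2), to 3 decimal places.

-6.000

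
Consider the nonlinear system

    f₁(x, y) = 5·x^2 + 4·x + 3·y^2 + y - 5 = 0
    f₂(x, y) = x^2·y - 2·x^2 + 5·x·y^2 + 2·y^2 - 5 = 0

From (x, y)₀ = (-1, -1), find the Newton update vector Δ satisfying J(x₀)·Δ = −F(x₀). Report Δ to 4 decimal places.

At (-1, -1): F = (-2.0000, -11.0000).
Jacobian J = [[10·x + 4, 6·y + 1], [2·x·y - 4·x + 5·y^2, x^2 + 10·x·y + 4·y]].
At the point, J = [[-6.0000, -5.0000], [11.0000, 7.0000]] (det J = 13.0000).
Solving J·Δ = −F gives Δ = (5.3077, -6.7692).

(5.3077, -6.7692)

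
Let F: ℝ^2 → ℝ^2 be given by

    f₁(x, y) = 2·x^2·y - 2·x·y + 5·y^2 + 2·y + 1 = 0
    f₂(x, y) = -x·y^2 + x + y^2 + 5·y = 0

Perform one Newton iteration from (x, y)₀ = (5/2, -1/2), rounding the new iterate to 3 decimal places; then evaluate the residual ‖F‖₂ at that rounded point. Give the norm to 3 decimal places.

0.582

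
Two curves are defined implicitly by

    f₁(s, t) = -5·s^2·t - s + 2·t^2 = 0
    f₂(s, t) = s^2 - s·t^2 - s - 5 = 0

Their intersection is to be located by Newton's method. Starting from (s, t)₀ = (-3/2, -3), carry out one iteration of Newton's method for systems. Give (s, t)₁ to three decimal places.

(0.240, -4.152)

At (-3/2, -3): F = (53.250, 12.250).
Jacobian J = [[-10·s·t - 1, -5·s^2 + 4·t], [2·s - t^2 - 1, -2·s·t]].
At the point, J = [[-46.000, -23.250], [-13.000, -9.000]] (det J = 111.750).
Solving J·Δ = −F gives Δ = (1.740, -1.152).
Then the next iterate is (s, t)₁ = (0.240, -4.152).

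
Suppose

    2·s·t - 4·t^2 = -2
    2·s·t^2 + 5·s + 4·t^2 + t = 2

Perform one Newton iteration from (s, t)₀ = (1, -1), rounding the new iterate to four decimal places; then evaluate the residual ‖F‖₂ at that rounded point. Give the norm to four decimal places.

At (1, -1): F = (-4.0000, 8.0000).
Jacobian J = [[2·t, 2·s - 8·t], [2·t^2 + 5, 4·s·t + 8·t + 1]].
At the point, J = [[-2.0000, 10.0000], [7.0000, -11.0000]] (det J = -48.0000).
Solving J·Δ = −F gives Δ = (-0.7500, 0.2500).
Then the next iterate is (s, t)₁ = (0.2500, -0.7500).
Re-evaluating at (0.2500, -0.7500): F = (-0.6250, 1.031250), so ‖F‖₂ = 1.2059.

1.2059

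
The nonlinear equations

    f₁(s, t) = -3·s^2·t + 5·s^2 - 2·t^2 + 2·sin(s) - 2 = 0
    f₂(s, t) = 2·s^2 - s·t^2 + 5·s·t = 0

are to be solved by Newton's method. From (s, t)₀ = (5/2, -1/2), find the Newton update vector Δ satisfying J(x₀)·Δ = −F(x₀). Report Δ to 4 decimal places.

At (5/2, -1/2): F = (39.321944, 5.6250).
Jacobian J = [[-6·s·t + 10·s + 2·cos(s), -3·s^2 - 4·t], [4·s - t^2 + 5·t, -2·s·t + 5·s]].
At the point, J = [[30.897713, -16.7500], [7.2500, 15.0000]] (det J = 584.903192).
Solving J·Δ = −F gives Δ = (-1.1695, 0.1903).

(-1.1695, 0.1903)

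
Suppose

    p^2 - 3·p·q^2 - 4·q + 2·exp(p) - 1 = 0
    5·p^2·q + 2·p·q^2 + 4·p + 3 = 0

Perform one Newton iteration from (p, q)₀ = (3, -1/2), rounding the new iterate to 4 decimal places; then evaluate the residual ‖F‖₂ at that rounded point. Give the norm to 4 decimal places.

At (3, -1/2): F = (47.921074, -6.0000).
Jacobian J = [[2·p - 3·q^2 + 2·exp(p), -6·p·q - 4], [10·p·q + 2·q^2 + 4, 5·p^2 + 4·p·q]].
At the point, J = [[45.421074, 5.0000], [-10.5000, 39.0000]] (det J = 1823.921880).
Solving J·Δ = −F gives Δ = (-1.0411, -0.1265).
Then the next iterate is (p, q)₁ = (1.9589, -0.6265).
Re-evaluating at (1.9589, -0.6265): F = (17.219715, 0.353037), so ‖F‖₂ = 17.2233.

17.2233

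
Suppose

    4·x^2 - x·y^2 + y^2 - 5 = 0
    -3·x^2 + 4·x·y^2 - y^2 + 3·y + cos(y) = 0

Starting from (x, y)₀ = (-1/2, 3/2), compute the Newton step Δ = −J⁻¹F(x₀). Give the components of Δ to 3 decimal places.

At (-1/2, 3/2): F = (-0.625, -2.92926).
Jacobian J = [[8·x - y^2, -2·x·y + 2·y], [-6·x + 4·y^2, 8·x·y - 2·y - sin(y) + 3]].
At the point, J = [[-6.250, 4.500], [12.000, -6.99749]] (det J = -10.26566).
Solving J·Δ = −F gives Δ = (1.710, 2.514).

(1.710, 2.514)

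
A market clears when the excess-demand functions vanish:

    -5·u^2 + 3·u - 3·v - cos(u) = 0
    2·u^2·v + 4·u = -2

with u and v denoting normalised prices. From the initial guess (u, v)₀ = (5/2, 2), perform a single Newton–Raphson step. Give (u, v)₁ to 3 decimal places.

At (5/2, 2): F = (-28.94886, 37.000).
Jacobian J = [[-10·u + sin(u) + 3, -3], [4·u·v + 4, 2·u^2]].
At the point, J = [[-21.40153, -3.000], [24.000, 12.500]] (det J = -195.51910).
Solving J·Δ = −F gives Δ = (-1.283, -0.497).
Then the next iterate is (u, v)₁ = (1.217, 1.503).

(1.217, 1.503)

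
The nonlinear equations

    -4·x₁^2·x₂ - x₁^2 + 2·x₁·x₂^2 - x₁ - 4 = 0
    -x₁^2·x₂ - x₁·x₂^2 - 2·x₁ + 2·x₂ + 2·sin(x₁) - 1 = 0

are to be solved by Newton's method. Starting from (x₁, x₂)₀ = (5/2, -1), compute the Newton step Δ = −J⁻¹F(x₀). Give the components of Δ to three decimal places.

At (5/2, -1): F = (17.250, -3.05306).
Jacobian J = [[-8·x₁·x₂ - 2·x₁ + 2·x₂^2 - 1, -4·x₁^2 + 4·x₁·x₂], [-2·x₁·x₂ - x₂^2 + 2·cos(x₁) - 2, -x₁^2 - 2·x₁·x₂ + 2]].
At the point, J = [[16.000, -35.000], [0.39771, 0.750]] (det J = 25.91995).
Solving J·Δ = −F gives Δ = (3.623, 2.149).

(3.623, 2.149)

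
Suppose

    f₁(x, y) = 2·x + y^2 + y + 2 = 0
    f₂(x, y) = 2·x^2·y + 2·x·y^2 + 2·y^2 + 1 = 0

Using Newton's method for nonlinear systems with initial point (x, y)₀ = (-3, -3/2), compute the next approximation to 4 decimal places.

(-1.4048, -1.5298)

At (-3, -3/2): F = (-3.2500, -35.0000).
Jacobian J = [[2, 2·y + 1], [4·x·y + 2·y^2, 2·x^2 + 4·x·y + 4·y]].
At the point, J = [[2.0000, -2.0000], [22.5000, 30.0000]] (det J = 105.0000).
Solving J·Δ = −F gives Δ = (1.5952, -0.0298).
Then the next iterate is (x, y)₁ = (-1.4048, -1.5298).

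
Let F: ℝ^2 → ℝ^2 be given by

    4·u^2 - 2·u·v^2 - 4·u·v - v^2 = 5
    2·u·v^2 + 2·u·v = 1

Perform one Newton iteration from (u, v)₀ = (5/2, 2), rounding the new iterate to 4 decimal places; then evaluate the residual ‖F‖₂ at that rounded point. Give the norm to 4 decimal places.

At (5/2, 2): F = (-24.0000, 29.0000).
Jacobian J = [[8·u - 2·v^2 - 4·v, -4·u·v - 4·u - 2·v], [2·v^2 + 2·v, 4·u·v + 2·u]].
At the point, J = [[4.0000, -34.0000], [12.0000, 25.0000]] (det J = 508.0000).
Solving J·Δ = −F gives Δ = (-0.7598, -0.7953).
Then the next iterate is (u, v)₁ = (1.7402, 1.2047).
Re-evaluating at (1.7402, 1.2047): F = (-7.774905, 8.243950), so ‖F‖₂ = 11.3319.

11.3319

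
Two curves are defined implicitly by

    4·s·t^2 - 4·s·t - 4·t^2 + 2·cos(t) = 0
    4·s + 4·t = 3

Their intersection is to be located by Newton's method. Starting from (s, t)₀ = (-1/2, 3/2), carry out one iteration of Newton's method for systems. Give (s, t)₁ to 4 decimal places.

(-0.2209, 0.9709)

At (-1/2, 3/2): F = (-10.358526, 1.0000).
Jacobian J = [[4·t^2 - 4·t, 8·s·t - 4·s - 8·t - 2·sin(t)], [4, 4]].
At the point, J = [[3.0000, -17.994990], [4.0000, 4.0000]] (det J = 83.979960).
Solving J·Δ = −F gives Δ = (0.2791, -0.5291).
Then the next iterate is (s, t)₁ = (-0.2209, 0.9709).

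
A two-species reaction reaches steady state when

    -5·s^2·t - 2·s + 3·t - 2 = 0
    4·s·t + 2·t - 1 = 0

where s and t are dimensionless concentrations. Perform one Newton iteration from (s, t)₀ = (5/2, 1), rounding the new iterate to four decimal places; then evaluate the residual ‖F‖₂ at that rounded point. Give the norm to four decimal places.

At (5/2, 1): F = (-35.2500, 11.0000).
Jacobian J = [[-10·s·t - 2, -5·s^2 + 3], [4·t, 4·s + 2]].
At the point, J = [[-27.0000, -28.2500], [4.0000, 12.0000]] (det J = -211.0000).
Solving J·Δ = −F gives Δ = (-0.5320, -0.7393).
Then the next iterate is (s, t)₁ = (1.9680, 0.2607).
Re-evaluating at (1.9680, 0.2607): F = (-10.202387, 1.573630), so ‖F‖₂ = 10.3230.

10.3230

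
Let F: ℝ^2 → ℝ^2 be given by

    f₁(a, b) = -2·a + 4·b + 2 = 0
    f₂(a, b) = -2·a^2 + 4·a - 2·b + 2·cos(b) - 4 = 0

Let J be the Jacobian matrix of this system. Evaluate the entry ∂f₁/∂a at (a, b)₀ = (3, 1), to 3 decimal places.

-2.000

∂f₁/∂a = -2.
At (3, 1) this is -2.000.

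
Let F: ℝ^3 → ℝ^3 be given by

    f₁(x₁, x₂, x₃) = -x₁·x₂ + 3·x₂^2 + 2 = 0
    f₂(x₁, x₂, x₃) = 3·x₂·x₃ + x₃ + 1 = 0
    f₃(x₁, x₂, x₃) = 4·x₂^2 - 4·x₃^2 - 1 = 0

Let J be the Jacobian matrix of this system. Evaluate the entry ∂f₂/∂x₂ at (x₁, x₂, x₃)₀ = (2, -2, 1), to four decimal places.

∂f₂/∂x₂ = 3·x₃.
At (2, -2, 1) this is 3.0000.

3.0000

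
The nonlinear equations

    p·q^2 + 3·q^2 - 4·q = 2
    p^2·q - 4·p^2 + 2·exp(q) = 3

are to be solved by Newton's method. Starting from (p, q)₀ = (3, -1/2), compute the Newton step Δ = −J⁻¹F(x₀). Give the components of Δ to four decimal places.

(-1.5239, 0.1119)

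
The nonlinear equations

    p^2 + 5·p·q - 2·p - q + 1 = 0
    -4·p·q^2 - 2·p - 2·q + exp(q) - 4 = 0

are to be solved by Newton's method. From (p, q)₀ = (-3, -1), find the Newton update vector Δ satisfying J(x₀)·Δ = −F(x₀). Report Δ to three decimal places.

(2.354, 0.088)

At (-3, -1): F = (32.000, 16.36788).
Jacobian J = [[2·p + 5·q - 2, 5·p - 1], [-4·q^2 - 2, -8·p·q + exp(q) - 2]].
At the point, J = [[-13.000, -16.000], [-6.000, -25.63212]] (det J = 237.21757).
Solving J·Δ = −F gives Δ = (2.354, 0.088).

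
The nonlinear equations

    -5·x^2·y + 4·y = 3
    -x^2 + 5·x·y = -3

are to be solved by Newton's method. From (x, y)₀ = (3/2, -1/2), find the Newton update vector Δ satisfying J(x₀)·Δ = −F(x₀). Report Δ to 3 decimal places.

(1.042, 1.164)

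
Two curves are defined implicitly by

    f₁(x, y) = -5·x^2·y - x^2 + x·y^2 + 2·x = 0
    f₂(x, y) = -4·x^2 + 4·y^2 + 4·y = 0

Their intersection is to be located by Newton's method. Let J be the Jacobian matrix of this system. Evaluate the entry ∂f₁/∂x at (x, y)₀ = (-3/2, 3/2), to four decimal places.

29.7500

∂f₁/∂x = -10·x·y - 2·x + y^2 + 2.
At (-3/2, 3/2) this is 29.7500.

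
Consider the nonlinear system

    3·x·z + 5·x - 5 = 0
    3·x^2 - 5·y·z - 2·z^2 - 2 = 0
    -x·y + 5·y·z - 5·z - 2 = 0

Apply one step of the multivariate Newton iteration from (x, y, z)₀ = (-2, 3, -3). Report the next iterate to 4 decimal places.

At (-2, 3, -3): F = (3.0000, 37.0000, -26.0000).
Jacobian J = [[3·z + 5, 0, 3·x], [6·x, -5·z, -5·y - 4·z], [-y, -x + 5·z, 5·y - 5]].
At the point, J = [[-4.0000, 0.0000, -6.0000], [-12.0000, 15.0000, -3.0000], [-3.0000, -13.0000, 10.0000]] (det J = -1650.0000).
Solving J·Δ = −F gives Δ = (0.5327, -2.0115, 0.1448).
Then the next iterate is (x, y, z)₁ = (-1.4673, 0.9885, -2.8552).

(-1.4673, 0.9885, -2.8552)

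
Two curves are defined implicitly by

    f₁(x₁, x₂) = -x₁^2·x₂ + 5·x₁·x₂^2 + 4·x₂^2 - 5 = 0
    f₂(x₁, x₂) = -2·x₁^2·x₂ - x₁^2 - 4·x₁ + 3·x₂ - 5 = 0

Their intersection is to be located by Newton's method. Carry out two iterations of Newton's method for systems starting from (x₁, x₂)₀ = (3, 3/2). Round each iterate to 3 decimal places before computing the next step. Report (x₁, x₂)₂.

At (3, 3/2): F = (24.250, -48.500).
Jacobian J = [[-2·x₁·x₂ + 5·x₂^2, -x₁^2 + 10·x₁·x₂ + 8·x₂], [-4·x₁·x₂ - 2·x₁ - 4, -2·x₁^2 + 3]].
At the point, J = [[2.250, 48.000], [-28.000, -15.000]] (det J = 1310.250).
Solving J·Δ = −F gives Δ = (-1.499, -0.435).
Then the next iterate is (x₁, x₂)₁ = (1.501, 1.065).
Round to (1.501, 1.065) and repeat: F = (5.64981, -14.86089), J = [[2.47399, 22.25265], [-13.39626, -1.50600]].
Δ = (-1.094, -0.132), so (x₁, x₂)₂ = (0.407, 0.933).

(0.407, 0.933)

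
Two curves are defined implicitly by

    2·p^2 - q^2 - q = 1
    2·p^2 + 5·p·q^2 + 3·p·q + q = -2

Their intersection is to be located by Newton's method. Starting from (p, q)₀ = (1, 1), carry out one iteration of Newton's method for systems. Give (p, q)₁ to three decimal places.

At (1, 1): F = (-1.000, 13.000).
Jacobian J = [[4·p, -2·q - 1], [4·p + 5·q^2 + 3·q, 10·p·q + 3·p + 1]].
At the point, J = [[4.000, -3.000], [12.000, 14.000]] (det J = 92.000).
Solving J·Δ = −F gives Δ = (-0.272, -0.696).
Then the next iterate is (p, q)₁ = (0.728, 0.304).

(0.728, 0.304)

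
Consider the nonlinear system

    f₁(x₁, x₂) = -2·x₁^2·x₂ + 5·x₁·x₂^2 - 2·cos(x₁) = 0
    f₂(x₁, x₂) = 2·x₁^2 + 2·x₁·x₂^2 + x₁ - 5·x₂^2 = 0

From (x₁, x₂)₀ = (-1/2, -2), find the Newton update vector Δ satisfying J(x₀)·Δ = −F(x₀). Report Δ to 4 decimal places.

At (-1/2, -2): F = (-10.755165, -24.0000).
Jacobian J = [[-4·x₁·x₂ + 5·x₂^2 + 2·sin(x₁), -2·x₁^2 + 10·x₁·x₂], [4·x₁ + 2·x₂^2 + 1, 4·x₁·x₂ - 10·x₂]].
At the point, J = [[15.041149, 9.5000], [7.0000, 24.0000]] (det J = 294.487574).
Solving J·Δ = −F gives Δ = (0.1023, 0.9702).

(0.1023, 0.9702)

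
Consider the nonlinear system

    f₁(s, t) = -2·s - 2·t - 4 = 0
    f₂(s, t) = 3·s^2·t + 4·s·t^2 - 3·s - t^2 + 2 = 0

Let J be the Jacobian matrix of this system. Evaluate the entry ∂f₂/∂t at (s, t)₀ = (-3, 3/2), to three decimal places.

-12.000

∂f₂/∂t = 3·s^2 + 8·s·t - 2·t.
At (-3, 3/2) this is -12.000.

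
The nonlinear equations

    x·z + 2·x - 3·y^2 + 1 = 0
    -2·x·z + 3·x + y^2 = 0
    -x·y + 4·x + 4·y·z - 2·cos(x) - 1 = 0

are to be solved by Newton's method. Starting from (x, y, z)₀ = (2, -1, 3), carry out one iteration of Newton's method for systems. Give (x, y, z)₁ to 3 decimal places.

(9.308, -7.216, -0.623)

At (2, -1, 3): F = (8.000, -5.000, -2.16771).
Jacobian J = [[z + 2, -6·y, x], [-2·z + 3, 2·y, -2·x], [-y + 2·sin(x) + 4, -x + 4·z, 4·y]].
At the point, J = [[5.000, 6.000, 2.000], [-3.000, -2.000, -4.000], [6.81859, 10.000, -4.000]] (det J = -28.37190).
Solving J·Δ = −F gives Δ = (7.308, -6.216, -3.623).
Then the next iterate is (x, y, z)₁ = (9.308, -7.216, -0.623).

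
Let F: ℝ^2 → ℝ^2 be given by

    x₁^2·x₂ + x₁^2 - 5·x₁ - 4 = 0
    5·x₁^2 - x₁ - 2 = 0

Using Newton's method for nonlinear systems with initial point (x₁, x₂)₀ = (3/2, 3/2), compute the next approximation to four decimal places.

At (3/2, 3/2): F = (-5.8750, 7.7500).
Jacobian J = [[2·x₁·x₂ + 2·x₁ - 5, x₁^2], [10·x₁ - 1, 0]].
At the point, J = [[2.5000, 2.2500], [14.0000, 0.0000]] (det J = -31.5000).
Solving J·Δ = −F gives Δ = (-0.5536, 3.2262).
Then the next iterate is (x₁, x₂)₁ = (0.9464, 4.7262).

(0.9464, 4.7262)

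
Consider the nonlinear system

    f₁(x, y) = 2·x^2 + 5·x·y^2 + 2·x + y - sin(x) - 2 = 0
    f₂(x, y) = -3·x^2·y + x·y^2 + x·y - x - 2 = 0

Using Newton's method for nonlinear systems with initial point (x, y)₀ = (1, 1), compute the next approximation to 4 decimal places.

(0.2000, 1.1099)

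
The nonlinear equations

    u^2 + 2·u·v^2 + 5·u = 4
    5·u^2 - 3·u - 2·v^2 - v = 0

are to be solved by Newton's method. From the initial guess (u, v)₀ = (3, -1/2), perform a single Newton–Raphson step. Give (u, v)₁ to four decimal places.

(1.6311, 0.4597)

At (3, -1/2): F = (21.5000, 36.0000).
Jacobian J = [[2·u + 2·v^2 + 5, 4·u·v], [10·u - 3, -4·v - 1]].
At the point, J = [[11.5000, -6.0000], [27.0000, 1.0000]] (det J = 173.5000).
Solving J·Δ = −F gives Δ = (-1.3689, 0.9597).
Then the next iterate is (u, v)₁ = (1.6311, 0.4597).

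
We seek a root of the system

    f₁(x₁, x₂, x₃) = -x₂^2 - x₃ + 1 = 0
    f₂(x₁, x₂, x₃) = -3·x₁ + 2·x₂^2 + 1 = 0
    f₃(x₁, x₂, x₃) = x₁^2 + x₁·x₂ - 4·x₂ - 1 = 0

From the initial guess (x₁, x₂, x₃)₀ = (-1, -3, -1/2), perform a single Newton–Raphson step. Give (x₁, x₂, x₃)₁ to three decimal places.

(0.556, -1.556, 0.667)

At (-1, -3, -1/2): F = (-7.500, 22.000, 15.000).
Jacobian J = [[0, -2·x₂, -1], [-3, 4·x₂, 0], [2·x₁ + x₂, x₁ - 4, 0]].
At the point, J = [[0.000, 6.000, -1.000], [-3.000, -12.000, 0.000], [-5.000, -5.000, 0.000]] (det J = 45.000).
Solving J·Δ = −F gives Δ = (1.556, 1.444, 1.167).
Then the next iterate is (x₁, x₂, x₃)₁ = (0.556, -1.556, 0.667).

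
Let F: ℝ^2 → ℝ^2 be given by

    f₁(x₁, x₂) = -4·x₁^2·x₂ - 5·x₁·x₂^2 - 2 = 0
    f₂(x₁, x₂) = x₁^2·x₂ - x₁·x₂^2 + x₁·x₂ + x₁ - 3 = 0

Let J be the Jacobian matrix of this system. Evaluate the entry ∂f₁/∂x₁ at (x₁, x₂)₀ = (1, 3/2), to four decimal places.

-23.2500

∂f₁/∂x₁ = -8·x₁·x₂ - 5·x₂^2.
At (1, 3/2) this is -23.2500.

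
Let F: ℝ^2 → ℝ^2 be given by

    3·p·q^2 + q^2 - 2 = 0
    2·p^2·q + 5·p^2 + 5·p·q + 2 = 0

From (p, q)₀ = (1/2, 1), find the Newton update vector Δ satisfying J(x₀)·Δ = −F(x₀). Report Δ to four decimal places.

At (1/2, 1): F = (0.5000, 6.2500).
Jacobian J = [[3·q^2, 6·p·q + 2·q], [4·p·q + 10·p + 5·q, 2·p^2 + 5·p]].
At the point, J = [[3.0000, 5.0000], [12.0000, 3.0000]] (det J = -51.0000).
Solving J·Δ = −F gives Δ = (-0.5833, 0.2500).

(-0.5833, 0.2500)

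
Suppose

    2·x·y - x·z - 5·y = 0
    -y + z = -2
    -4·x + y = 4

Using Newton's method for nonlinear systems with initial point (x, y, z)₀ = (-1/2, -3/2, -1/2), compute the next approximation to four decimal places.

(-0.9898, 0.0408, -1.9592)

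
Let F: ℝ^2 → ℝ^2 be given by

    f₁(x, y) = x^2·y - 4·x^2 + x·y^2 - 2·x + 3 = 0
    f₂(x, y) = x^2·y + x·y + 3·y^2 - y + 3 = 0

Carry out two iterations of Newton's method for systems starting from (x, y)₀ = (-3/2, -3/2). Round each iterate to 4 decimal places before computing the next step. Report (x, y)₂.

At (-3/2, -3/2): F = (-9.7500, 10.1250).
Jacobian J = [[2·x·y - 8·x + y^2 - 2, x^2 + 2·x·y], [2·x·y + y, x^2 + x + 6·y - 1]].
At the point, J = [[16.7500, 6.7500], [3.0000, -9.2500]] (det J = -175.1875).
Solving J·Δ = −F gives Δ = (0.1247, 1.1350).
Then the next iterate is (x, y)₁ = (-1.3753, -0.3650).
Round to (-1.3753, -0.3650) and repeat: F = (-2.688804, 3.576280), J = [[10.139594, 2.895419], [0.638969, -2.673850]].
Δ = (-0.1093, 1.3114), so (x, y)₂ = (-1.4846, 0.9464).

(-1.4846, 0.9464)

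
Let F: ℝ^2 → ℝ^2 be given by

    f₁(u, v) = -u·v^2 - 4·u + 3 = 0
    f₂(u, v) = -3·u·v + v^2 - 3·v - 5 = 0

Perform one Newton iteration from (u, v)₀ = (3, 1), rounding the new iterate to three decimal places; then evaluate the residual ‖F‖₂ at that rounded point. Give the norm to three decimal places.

6.430

At (3, 1): F = (-12.000, -16.000).
Jacobian J = [[-v^2 - 4, -2·u·v], [-3·v, -3·u + 2·v - 3]].
At the point, J = [[-5.000, -6.000], [-3.000, -10.000]] (det J = 32.000).
Solving J·Δ = −F gives Δ = (-0.750, -1.375).
Then the next iterate is (u, v)₁ = (2.250, -0.375).
Re-evaluating at (2.250, -0.375): F = (-6.31641, -1.20312), so ‖F‖₂ = 6.430.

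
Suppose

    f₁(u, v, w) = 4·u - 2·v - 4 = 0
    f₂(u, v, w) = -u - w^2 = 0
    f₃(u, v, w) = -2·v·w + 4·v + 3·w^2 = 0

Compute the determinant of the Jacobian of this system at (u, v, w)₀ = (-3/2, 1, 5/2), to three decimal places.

J = [[4, -2, 0], [-1, 0, -2·w], [0, -2·w + 4, -2·v + 6·w]].
At the point, J = [[4.000, -2.000, 0.000], [-1.000, 0.000, -5.000], [0.000, -1.000, 13.000]].
det J = -46.000.

-46.000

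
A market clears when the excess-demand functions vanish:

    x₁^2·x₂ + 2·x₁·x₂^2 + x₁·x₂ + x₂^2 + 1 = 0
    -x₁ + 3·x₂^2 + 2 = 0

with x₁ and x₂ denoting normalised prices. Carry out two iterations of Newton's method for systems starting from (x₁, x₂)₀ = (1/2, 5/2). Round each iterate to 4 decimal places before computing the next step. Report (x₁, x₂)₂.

(0.4083, 0.3421)

At (1/2, 5/2): F = (15.3750, 20.2500).
Jacobian J = [[2·x₁·x₂ + 2·x₂^2 + x₂, x₁^2 + 4·x₁·x₂ + x₁ + 2·x₂], [-1, 6·x₂]].
At the point, J = [[17.5000, 10.7500], [-1.0000, 15.0000]] (det J = 273.2500).
Solving J·Δ = −F gives Δ = (-0.0473, -1.3532).
Then the next iterate is (x₁, x₂)₁ = (0.4527, 1.1468).
Round to (0.4527, 1.1468) and repeat: F = (4.260066, 5.492751), J = [[4.815413, 5.027863], [-1.0000, 6.8808]].
Δ = (-0.0444, -0.8047), so (x₁, x₂)₂ = (0.4083, 0.3421).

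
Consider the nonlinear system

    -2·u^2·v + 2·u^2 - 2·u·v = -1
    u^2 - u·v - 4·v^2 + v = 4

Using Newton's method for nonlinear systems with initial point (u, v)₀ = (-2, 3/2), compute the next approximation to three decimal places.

At (-2, 3/2): F = (3.000, -4.500).
Jacobian J = [[-4·u·v + 4·u - 2·v, -2·u^2 - 2·u], [2·u - v, -u - 8·v + 1]].
At the point, J = [[1.000, -4.000], [-5.500, -9.000]] (det J = -31.000).
Solving J·Δ = −F gives Δ = (-1.452, 0.387).
Then the next iterate is (u, v)₁ = (-3.452, 1.887).

(-3.452, 1.887)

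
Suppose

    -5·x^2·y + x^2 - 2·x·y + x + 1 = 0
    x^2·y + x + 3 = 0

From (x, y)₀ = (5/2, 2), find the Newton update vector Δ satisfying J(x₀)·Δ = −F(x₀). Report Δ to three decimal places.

(-2.636, 1.759)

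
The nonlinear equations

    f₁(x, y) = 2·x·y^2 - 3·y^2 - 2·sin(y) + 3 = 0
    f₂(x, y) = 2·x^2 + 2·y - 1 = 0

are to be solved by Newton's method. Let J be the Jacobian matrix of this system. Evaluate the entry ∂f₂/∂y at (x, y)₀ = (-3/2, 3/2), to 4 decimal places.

2.0000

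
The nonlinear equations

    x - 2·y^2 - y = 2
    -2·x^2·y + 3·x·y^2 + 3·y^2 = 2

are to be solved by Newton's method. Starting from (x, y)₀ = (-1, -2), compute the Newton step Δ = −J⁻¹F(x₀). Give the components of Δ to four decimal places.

At (-1, -2): F = (-9.0000, 2.0000).
Jacobian J = [[1, -4·y - 1], [-4·x·y + 3·y^2, -2·x^2 + 6·x·y + 6·y]].
At the point, J = [[1.0000, 7.0000], [4.0000, -2.0000]] (det J = -30.0000).
Solving J·Δ = −F gives Δ = (0.1333, 1.2667).

(0.1333, 1.2667)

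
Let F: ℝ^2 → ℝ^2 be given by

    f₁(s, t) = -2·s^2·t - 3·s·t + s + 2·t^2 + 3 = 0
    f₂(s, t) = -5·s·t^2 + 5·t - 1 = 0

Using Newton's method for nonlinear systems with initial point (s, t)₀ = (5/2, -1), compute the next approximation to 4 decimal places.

(1.2300, -0.5950)

At (5/2, -1): F = (27.5000, -18.5000).
Jacobian J = [[-4·s·t - 3·t + 1, -2·s^2 - 3·s + 4·t], [-5·t^2, -10·s·t + 5]].
At the point, J = [[14.0000, -24.0000], [-5.0000, 30.0000]] (det J = 300.0000).
Solving J·Δ = −F gives Δ = (-1.2700, 0.4050).
Then the next iterate is (s, t)₁ = (1.2300, -0.5950).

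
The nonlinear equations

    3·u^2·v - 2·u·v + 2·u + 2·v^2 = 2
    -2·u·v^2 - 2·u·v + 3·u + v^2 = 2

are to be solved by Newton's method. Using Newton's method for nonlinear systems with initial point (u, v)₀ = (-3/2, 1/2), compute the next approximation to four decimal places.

At (-3/2, 1/2): F = (0.3750, -4.0000).
Jacobian J = [[6·u·v - 2·v + 2, 3·u^2 - 2·u + 4·v], [-2·v^2 - 2·v + 3, -4·u·v - 2·u + 2·v]].
At the point, J = [[-3.5000, 11.7500], [1.5000, 7.0000]] (det J = -42.1250).
Solving J·Δ = −F gives Δ = (1.1780, 0.3190).
Then the next iterate is (u, v)₁ = (-0.3220, 0.8190).

(-0.3220, 0.8190)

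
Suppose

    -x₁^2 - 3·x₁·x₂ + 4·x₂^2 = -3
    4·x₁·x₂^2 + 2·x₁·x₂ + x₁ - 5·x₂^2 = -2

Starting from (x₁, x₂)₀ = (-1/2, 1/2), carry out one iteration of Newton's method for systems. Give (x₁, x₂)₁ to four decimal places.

At (-1/2, 1/2): F = (4.5000, -0.7500).
Jacobian J = [[-2·x₁ - 3·x₂, -3·x₁ + 8·x₂], [4·x₂^2 + 2·x₂ + 1, 8·x₁·x₂ + 2·x₁ - 10·x₂]].
At the point, J = [[-0.5000, 5.5000], [3.0000, -8.0000]] (det J = -12.5000).
Solving J·Δ = −F gives Δ = (-2.5500, -1.0500).
Then the next iterate is (x₁, x₂)₁ = (-3.0500, -0.5500).

(-3.0500, -0.5500)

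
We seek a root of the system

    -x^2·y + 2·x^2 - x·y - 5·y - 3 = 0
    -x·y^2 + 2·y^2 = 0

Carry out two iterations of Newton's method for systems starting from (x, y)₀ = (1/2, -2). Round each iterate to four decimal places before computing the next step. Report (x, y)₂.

(0.4933, -0.4588)

At (1/2, -2): F = (9.0000, 6.0000).
Jacobian J = [[-2·x·y + 4·x - y, -x^2 - x - 5], [-y^2, -2·x·y + 4·y]].
At the point, J = [[6.0000, -5.7500], [-4.0000, -6.0000]] (det J = -59.0000).
Solving J·Δ = −F gives Δ = (-0.3305, 1.2203).
Then the next iterate is (x, y)₁ = (0.1695, -0.7797).
Round to (0.1695, -0.7797) and repeat: F = (1.110521, 1.112820), J = [[1.722018, -5.198230], [-0.607932, -2.854482]].
Δ = (0.3238, 0.3209), so (x, y)₂ = (0.4933, -0.4588).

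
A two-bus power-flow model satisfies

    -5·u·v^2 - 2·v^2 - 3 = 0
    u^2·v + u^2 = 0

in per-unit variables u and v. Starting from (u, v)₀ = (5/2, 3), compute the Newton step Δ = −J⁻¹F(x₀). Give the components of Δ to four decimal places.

(-0.9190, -1.0591)

At (5/2, 3): F = (-133.5000, 25.0000).
Jacobian J = [[-5·v^2, -10·u·v - 4·v], [2·u·v + 2·u, u^2]].
At the point, J = [[-45.0000, -87.0000], [20.0000, 6.2500]] (det J = 1458.7500).
Solving J·Δ = −F gives Δ = (-0.9190, -1.0591).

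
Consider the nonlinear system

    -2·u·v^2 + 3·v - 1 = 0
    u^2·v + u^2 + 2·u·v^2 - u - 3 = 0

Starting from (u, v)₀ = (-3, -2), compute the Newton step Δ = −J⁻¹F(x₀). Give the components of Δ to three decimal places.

At (-3, -2): F = (17.000, -33.000).
Jacobian J = [[-2·v^2, -4·u·v + 3], [2·u·v + 2·u + 2·v^2 - 1, u^2 + 4·u·v]].
At the point, J = [[-8.000, -21.000], [13.000, 33.000]] (det J = 9.000).
Solving J·Δ = −F gives Δ = (14.667, -4.778).

(14.667, -4.778)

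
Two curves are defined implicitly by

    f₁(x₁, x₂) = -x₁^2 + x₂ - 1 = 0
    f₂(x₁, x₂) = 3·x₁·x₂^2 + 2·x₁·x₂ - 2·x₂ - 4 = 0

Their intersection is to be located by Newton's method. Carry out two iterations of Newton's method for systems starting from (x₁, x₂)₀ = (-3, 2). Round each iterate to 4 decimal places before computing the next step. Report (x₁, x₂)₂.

(-0.6387, 0.5905)

At (-3, 2): F = (-8.0000, -56.0000).
Jacobian J = [[-2·x₁, 1], [3·x₂^2 + 2·x₂, 6·x₁·x₂ + 2·x₁ - 2]].
At the point, J = [[6.0000, 1.0000], [16.0000, -44.0000]] (det J = -280.0000).
Solving J·Δ = −F gives Δ = (1.4571, -0.7429).
Then the next iterate is (x₁, x₂)₁ = (-1.5429, 1.2571).
Round to (-1.5429, 1.2571) and repeat: F = (-2.123440, -17.708096), J = [[3.0858, 1.0000], [7.255101, -16.723278]].
Δ = (0.9042, -0.6666), so (x₁, x₂)₂ = (-0.6387, 0.5905).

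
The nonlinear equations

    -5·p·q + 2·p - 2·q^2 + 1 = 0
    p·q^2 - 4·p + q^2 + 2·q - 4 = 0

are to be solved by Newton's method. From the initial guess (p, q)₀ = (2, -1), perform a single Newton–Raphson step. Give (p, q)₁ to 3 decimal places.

At (2, -1): F = (13.000, -11.000).
Jacobian J = [[-5·q + 2, -5·p - 4·q], [q^2 - 4, 2·p·q + 2·q + 2]].
At the point, J = [[7.000, -6.000], [-3.000, -4.000]] (det J = -46.000).
Solving J·Δ = −F gives Δ = (-2.565, -0.826).
Then the next iterate is (p, q)₁ = (-0.565, -1.826).

(-0.565, -1.826)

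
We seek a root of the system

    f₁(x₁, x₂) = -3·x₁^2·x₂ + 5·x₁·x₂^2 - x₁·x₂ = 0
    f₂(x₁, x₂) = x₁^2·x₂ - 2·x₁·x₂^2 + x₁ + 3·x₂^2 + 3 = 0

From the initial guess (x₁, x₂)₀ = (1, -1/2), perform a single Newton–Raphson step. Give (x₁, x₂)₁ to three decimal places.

At (1, -1/2): F = (3.250, 3.750).
Jacobian J = [[-6·x₁·x₂ + 5·x₂^2 - x₂, -3·x₁^2 + 10·x₁·x₂ - x₁], [2·x₁·x₂ - 2·x₂^2 + 1, x₁^2 - 4·x₁·x₂ + 6·x₂]].
At the point, J = [[4.750, -9.000], [-0.500, 0.000]] (det J = -4.500).
Solving J·Δ = −F gives Δ = (7.500, 4.319).
Then the next iterate is (x₁, x₂)₁ = (8.500, 3.819).

(8.500, 3.819)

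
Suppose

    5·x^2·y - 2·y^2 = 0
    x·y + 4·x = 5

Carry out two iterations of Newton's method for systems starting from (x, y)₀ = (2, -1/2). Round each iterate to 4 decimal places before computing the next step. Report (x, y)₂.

(1.2612, -0.0506)

At (2, -1/2): F = (-10.5000, 2.0000).
Jacobian J = [[10·x·y, 5·x^2 - 4·y], [y + 4, x]].
At the point, J = [[-10.0000, 22.0000], [3.5000, 2.0000]] (det J = -97.0000).
Solving J·Δ = −F gives Δ = (-0.6701, 0.1727).
Then the next iterate is (x, y)₁ = (1.3299, -0.3273).
Round to (1.3299, -0.3273) and repeat: F = (-3.108620, -0.115676), J = [[-4.352763, 10.152370], [3.6727, 1.3299]].
Δ = (-0.0687, 0.2767), so (x, y)₂ = (1.2612, -0.0506).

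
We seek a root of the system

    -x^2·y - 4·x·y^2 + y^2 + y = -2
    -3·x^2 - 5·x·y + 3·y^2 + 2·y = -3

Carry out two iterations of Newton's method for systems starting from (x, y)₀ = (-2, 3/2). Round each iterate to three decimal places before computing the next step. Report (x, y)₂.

At (-2, 3/2): F = (17.750, 15.750).
Jacobian J = [[-2·x·y - 4·y^2, -x^2 - 8·x·y + 2·y + 1], [-6·x - 5·y, -5·x + 6·y + 2]].
At the point, J = [[-3.000, 24.000], [4.500, 21.000]] (det J = -171.000).
Solving J·Δ = −F gives Δ = (-0.031, -0.743).
Then the next iterate is (x, y)₁ = (-2.031, 0.757).
Round to (-2.031, 0.757) and repeat: F = (4.86290, 1.54560), J = [[0.78274, 10.68877], [8.401, 16.697]].
Δ = (0.843, -0.517), so (x, y)₂ = (-1.188, 0.240).

(-1.188, 0.240)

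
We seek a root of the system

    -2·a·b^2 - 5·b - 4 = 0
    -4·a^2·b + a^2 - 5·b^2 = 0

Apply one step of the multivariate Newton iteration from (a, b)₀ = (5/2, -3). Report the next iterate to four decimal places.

At (5/2, -3): F = (-34.0000, 36.2500).
Jacobian J = [[-2·b^2, -4·a·b - 5], [-8·a·b + 2·a, -4·a^2 - 10·b]].
At the point, J = [[-18.0000, 25.0000], [65.0000, 5.0000]] (det J = -1715.0000).
Solving J·Δ = −F gives Δ = (-0.6276, 0.9082).
Then the next iterate is (a, b)₁ = (1.8724, -2.0918).

(1.8724, -2.0918)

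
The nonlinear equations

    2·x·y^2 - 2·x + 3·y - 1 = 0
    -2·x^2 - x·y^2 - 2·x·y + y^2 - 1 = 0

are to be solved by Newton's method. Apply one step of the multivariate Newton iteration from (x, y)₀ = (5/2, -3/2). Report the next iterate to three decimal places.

At (5/2, -3/2): F = (0.750, -9.375).
Jacobian J = [[2·y^2 - 2, 4·x·y + 3], [-4·x - y^2 - 2·y, -2·x·y - 2·x + 2·y]].
At the point, J = [[2.500, -12.000], [-9.250, -0.500]] (det J = -112.250).
Solving J·Δ = −F gives Δ = (-1.006, -0.147).
Then the next iterate is (x, y)₁ = (1.494, -1.647).

(1.494, -1.647)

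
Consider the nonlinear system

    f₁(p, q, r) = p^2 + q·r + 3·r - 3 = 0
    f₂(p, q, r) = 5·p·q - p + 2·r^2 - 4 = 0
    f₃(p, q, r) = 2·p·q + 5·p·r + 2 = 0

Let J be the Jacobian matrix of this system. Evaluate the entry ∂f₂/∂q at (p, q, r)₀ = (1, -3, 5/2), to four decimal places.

∂f₂/∂q = 5·p.
At (1, -3, 5/2) this is 5.0000.

5.0000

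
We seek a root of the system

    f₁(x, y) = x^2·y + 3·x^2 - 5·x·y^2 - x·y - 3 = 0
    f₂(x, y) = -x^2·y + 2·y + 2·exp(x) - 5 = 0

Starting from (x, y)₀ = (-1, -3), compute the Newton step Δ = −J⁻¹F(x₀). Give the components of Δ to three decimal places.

At (-1, -3): F = (39.000, -7.26424).
Jacobian J = [[2·x·y + 6·x - 5·y^2 - y, x^2 - 10·x·y - x], [-2·x·y + 2·exp(x), -x^2 + 2]].
At the point, J = [[-42.000, -28.000], [-5.26424, 1.000]] (det J = -189.39875).
Solving J·Δ = −F gives Δ = (-0.868, 2.695).

(-0.868, 2.695)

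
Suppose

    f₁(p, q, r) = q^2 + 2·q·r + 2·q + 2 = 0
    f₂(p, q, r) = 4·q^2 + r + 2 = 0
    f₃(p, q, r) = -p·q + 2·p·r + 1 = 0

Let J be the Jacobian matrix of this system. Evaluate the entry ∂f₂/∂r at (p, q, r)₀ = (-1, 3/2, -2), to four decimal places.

1.0000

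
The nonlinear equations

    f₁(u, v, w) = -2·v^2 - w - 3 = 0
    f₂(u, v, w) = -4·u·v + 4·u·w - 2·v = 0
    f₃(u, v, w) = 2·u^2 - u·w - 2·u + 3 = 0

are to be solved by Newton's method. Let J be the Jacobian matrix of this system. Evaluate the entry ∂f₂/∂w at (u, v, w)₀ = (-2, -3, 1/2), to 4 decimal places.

∂f₂/∂w = 4·u.
At (-2, -3, 1/2) this is -8.0000.

-8.0000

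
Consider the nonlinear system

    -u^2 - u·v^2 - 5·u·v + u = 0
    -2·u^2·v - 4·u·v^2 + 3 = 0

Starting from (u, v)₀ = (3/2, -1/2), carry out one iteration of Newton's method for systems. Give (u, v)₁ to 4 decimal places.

(-0.6364, -0.1515)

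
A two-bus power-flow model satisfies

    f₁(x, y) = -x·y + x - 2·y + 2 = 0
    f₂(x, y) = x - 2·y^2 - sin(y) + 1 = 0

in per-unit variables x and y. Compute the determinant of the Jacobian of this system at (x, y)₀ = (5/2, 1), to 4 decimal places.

J = [[-y + 1, -x - 2], [1, -4·y - cos(y)]].
At the point, J = [[0.0000, -4.5000], [1.0000, -4.540302]].
det J = 4.5000.

4.5000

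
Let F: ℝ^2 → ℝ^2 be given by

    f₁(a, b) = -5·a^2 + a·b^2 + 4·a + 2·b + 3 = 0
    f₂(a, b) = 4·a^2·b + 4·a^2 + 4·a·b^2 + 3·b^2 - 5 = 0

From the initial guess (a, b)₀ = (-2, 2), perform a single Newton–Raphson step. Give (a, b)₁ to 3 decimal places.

At (-2, 2): F = (-29.000, 23.000).
Jacobian J = [[-10·a + b^2 + 4, 2·a·b + 2], [8·a·b + 8·a + 4·b^2, 4·a^2 + 8·a·b + 6·b]].
At the point, J = [[28.000, -6.000], [-32.000, -4.000]] (det J = -304.000).
Solving J·Δ = −F gives Δ = (0.836, -0.934).
Then the next iterate is (a, b)₁ = (-1.164, 1.066).

(-1.164, 1.066)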